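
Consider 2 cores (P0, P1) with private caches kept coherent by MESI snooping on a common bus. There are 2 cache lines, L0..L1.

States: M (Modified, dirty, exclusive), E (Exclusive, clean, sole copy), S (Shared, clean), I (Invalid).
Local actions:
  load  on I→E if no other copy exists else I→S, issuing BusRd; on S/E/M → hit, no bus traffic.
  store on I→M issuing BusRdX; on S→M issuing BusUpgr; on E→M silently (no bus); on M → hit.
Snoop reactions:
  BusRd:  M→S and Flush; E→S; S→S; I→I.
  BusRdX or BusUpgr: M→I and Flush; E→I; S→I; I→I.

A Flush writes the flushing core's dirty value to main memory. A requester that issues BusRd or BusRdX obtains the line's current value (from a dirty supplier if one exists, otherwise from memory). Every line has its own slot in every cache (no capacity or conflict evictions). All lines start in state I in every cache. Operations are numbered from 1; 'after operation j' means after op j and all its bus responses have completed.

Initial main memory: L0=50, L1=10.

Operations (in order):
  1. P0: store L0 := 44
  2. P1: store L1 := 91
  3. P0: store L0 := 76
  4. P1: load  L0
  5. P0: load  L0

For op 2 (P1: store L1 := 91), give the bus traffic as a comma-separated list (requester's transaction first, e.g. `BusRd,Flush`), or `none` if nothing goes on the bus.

  op1 P0: store L0 := 44 → M/I on L0; bus BusRdX; mem=50
  op2 P1: store L1 := 91 → I/M on L1; bus BusRdX; mem=10
  op3 P0: store L0 := 76 → M/I on L0; bus (none); mem=50
  op4 P1: load  L0 → S/S on L0; bus BusRd Flush; mem=76
  op5 P0: load  L0 → S/S on L0; bus (none); mem=76

bus = BusRdX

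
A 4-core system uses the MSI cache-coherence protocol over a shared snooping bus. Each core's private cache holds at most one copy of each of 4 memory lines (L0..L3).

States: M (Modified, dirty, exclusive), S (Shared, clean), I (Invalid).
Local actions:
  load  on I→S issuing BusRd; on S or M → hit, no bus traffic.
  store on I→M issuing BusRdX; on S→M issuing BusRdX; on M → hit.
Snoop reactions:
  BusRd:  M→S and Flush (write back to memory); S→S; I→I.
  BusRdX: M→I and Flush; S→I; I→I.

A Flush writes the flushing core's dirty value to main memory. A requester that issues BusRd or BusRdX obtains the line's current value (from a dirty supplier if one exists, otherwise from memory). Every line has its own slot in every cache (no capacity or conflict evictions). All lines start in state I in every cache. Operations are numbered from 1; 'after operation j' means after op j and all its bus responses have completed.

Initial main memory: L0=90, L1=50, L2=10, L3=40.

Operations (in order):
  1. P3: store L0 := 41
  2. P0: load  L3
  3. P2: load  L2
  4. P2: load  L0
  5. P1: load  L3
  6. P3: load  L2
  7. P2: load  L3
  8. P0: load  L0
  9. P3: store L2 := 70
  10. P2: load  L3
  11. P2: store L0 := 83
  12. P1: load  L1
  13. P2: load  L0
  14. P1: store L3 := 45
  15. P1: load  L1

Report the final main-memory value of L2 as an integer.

memory[L2] = 10

[1] P3: store L0 := 41 | P0:I, P1:I, P2:I, P3:M(41) | bus: BusRdX
[2] P0: load  L3 | P0:S(40), P1:I, P2:I, P3:I | bus: BusRd
[3] P2: load  L2 | P0:I, P1:I, P2:S(10), P3:I | bus: BusRd
[4] P2: load  L0 | P0:I, P1:I, P2:S(41), P3:S(41) | bus: BusRd,Flush
[5] P1: load  L3 | P0:S(40), P1:S(40), P2:I, P3:I | bus: BusRd
[6] P3: load  L2 | P0:I, P1:I, P2:S(10), P3:S(10) | bus: BusRd
[7] P2: load  L3 | P0:S(40), P1:S(40), P2:S(40), P3:I | bus: BusRd
[8] P0: load  L0 | P0:S(41), P1:I, P2:S(41), P3:S(41) | bus: BusRd
[9] P3: store L2 := 70 | P0:I, P1:I, P2:I, P3:M(70) | bus: BusRdX
[10] P2: load  L3 | P0:S(40), P1:S(40), P2:S(40), P3:I | bus: none
[11] P2: store L0 := 83 | P0:I, P1:I, P2:M(83), P3:I | bus: BusRdX
[12] P1: load  L1 | P0:I, P1:S(50), P2:I, P3:I | bus: BusRd
[13] P2: load  L0 | P0:I, P1:I, P2:M(83), P3:I | bus: none
[14] P1: store L3 := 45 | P0:I, P1:M(45), P2:I, P3:I | bus: BusRdX
[15] P1: load  L1 | P0:I, P1:S(50), P2:I, P3:I | bus: none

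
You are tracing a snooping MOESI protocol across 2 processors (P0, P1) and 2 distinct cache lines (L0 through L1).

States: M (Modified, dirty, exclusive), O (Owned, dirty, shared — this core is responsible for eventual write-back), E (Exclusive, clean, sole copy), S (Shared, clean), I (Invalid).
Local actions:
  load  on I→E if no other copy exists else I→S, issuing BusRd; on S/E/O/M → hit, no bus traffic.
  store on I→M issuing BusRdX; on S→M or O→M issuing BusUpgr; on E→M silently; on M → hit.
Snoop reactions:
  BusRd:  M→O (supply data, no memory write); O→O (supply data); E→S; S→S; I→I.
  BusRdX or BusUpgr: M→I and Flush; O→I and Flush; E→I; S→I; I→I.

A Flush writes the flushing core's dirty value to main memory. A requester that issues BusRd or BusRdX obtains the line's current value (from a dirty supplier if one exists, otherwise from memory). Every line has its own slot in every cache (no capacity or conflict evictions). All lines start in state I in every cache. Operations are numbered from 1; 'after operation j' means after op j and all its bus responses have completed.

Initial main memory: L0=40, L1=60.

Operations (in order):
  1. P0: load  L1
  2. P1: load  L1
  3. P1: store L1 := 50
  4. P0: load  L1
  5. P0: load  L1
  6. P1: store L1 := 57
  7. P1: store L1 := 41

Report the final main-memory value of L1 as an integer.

step 1: P0: load  L1  ⟶  EI  (L1)  txn=BusRd  M[L1]=60
step 2: P1: load  L1  ⟶  SS  (L1)  txn=BusRd  M[L1]=60
step 3: P1: store L1 := 50  ⟶  IM  (L1)  txn=BusUpgr  M[L1]=60
step 4: P0: load  L1  ⟶  SO  (L1)  txn=BusRd  M[L1]=60
step 5: P0: load  L1  ⟶  SO  (L1)  txn=∅  M[L1]=60
step 6: P1: store L1 := 57  ⟶  IM  (L1)  txn=BusUpgr  M[L1]=60
step 7: P1: store L1 := 41  ⟶  IM  (L1)  txn=∅  M[L1]=60

memory[L1] = 60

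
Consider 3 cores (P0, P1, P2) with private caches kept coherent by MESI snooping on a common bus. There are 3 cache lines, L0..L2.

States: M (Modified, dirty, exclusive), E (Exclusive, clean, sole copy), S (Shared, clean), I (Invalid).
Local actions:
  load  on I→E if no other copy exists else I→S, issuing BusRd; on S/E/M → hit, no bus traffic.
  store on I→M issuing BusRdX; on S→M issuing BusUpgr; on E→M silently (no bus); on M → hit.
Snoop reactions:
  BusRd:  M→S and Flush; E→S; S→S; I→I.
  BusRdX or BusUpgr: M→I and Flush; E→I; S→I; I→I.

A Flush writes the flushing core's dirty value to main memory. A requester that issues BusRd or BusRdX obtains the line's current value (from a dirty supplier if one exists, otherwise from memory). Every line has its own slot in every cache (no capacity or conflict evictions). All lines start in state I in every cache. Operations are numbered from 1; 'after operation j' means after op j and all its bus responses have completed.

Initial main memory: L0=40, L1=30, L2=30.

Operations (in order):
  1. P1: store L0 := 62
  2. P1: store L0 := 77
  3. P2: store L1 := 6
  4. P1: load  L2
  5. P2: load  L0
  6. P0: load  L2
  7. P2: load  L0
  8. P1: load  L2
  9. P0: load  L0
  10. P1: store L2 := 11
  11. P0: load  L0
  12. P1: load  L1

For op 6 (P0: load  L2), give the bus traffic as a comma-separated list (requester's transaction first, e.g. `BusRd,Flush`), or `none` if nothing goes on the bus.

step 1: P1: store L0 := 62  ⟶  IMI  (L0)  txn=BusRdX  M[L0]=40
step 2: P1: store L0 := 77  ⟶  IMI  (L0)  txn=∅  M[L0]=40
step 3: P2: store L1 := 6  ⟶  IIM  (L1)  txn=BusRdX  M[L1]=30
step 4: P1: load  L2  ⟶  IEI  (L2)  txn=BusRd  M[L2]=30
step 5: P2: load  L0  ⟶  ISS  (L0)  txn=BusRd+Flush  M[L0]=77
step 6: P0: load  L2  ⟶  SSI  (L2)  txn=BusRd  M[L2]=30
step 7: P2: load  L0  ⟶  ISS  (L0)  txn=∅  M[L0]=77
step 8: P1: load  L2  ⟶  SSI  (L2)  txn=∅  M[L2]=30
step 9: P0: load  L0  ⟶  SSS  (L0)  txn=BusRd  M[L0]=77
step 10: P1: store L2 := 11  ⟶  IMI  (L2)  txn=BusUpgr  M[L2]=30
step 11: P0: load  L0  ⟶  SSS  (L0)  txn=∅  M[L0]=77
step 12: P1: load  L1  ⟶  ISS  (L1)  txn=BusRd+Flush  M[L1]=6

bus = BusRd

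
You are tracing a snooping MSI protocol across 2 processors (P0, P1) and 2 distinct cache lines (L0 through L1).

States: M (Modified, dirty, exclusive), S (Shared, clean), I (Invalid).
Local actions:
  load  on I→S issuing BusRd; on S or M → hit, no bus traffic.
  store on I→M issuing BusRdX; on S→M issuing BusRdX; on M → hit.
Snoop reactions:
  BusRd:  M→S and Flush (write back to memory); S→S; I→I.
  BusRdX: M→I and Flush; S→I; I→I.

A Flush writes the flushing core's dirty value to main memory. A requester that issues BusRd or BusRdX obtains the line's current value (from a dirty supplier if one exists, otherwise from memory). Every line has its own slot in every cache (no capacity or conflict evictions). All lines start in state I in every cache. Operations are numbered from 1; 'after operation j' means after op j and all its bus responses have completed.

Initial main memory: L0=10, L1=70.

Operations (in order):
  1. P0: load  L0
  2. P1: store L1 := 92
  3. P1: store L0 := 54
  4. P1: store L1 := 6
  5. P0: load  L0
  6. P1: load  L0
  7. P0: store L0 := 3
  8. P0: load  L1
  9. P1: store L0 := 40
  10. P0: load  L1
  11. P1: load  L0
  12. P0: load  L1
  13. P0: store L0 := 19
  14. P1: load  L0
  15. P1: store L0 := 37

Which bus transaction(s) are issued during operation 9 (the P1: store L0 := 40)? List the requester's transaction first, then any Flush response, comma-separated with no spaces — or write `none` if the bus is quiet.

bus = BusRdX,Flush

  op1 P0: load  L0 → S/I on L0; bus BusRd; mem=10
  op2 P1: store L1 := 92 → I/M on L1; bus BusRdX; mem=70
  op3 P1: store L0 := 54 → I/M on L0; bus BusRdX; mem=10
  op4 P1: store L1 := 6 → I/M on L1; bus (none); mem=70
  op5 P0: load  L0 → S/S on L0; bus BusRd Flush; mem=54
  op6 P1: load  L0 → S/S on L0; bus (none); mem=54
  op7 P0: store L0 := 3 → M/I on L0; bus BusRdX; mem=54
  op8 P0: load  L1 → S/S on L1; bus BusRd Flush; mem=6
  op9 P1: store L0 := 40 → I/M on L0; bus BusRdX Flush; mem=3
  op10 P0: load  L1 → S/S on L1; bus (none); mem=6
  op11 P1: load  L0 → I/M on L0; bus (none); mem=3
  op12 P0: load  L1 → S/S on L1; bus (none); mem=6
  op13 P0: store L0 := 19 → M/I on L0; bus BusRdX Flush; mem=40
  op14 P1: load  L0 → S/S on L0; bus BusRd Flush; mem=19
  op15 P1: store L0 := 37 → I/M on L0; bus BusRdX; mem=19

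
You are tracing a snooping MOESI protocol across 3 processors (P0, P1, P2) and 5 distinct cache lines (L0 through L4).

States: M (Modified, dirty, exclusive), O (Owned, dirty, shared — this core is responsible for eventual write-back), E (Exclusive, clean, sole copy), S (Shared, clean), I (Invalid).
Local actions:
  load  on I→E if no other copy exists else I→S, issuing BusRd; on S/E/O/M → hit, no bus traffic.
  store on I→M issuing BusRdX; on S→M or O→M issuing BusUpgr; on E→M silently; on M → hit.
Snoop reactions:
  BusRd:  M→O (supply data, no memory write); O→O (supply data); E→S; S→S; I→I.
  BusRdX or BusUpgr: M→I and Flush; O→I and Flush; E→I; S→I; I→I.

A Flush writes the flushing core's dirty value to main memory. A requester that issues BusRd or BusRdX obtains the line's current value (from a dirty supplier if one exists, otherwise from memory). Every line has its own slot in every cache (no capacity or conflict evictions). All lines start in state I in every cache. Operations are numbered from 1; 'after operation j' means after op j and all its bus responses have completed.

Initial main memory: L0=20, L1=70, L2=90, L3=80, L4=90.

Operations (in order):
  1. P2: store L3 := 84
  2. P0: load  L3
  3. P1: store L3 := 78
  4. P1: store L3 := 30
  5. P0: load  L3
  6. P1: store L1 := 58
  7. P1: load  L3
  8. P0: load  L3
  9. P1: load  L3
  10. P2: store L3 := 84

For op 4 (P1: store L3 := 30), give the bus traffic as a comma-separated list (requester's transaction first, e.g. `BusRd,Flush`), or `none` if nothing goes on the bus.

  op1 P2: store L3 := 84 → I/I/M on L3; bus BusRdX; mem=80
  op2 P0: load  L3 → S/I/O on L3; bus BusRd; mem=80
  op3 P1: store L3 := 78 → I/M/I on L3; bus BusRdX Flush; mem=84
  op4 P1: store L3 := 30 → I/M/I on L3; bus (none); mem=84
  op5 P0: load  L3 → S/O/I on L3; bus BusRd; mem=84
  op6 P1: store L1 := 58 → I/M/I on L1; bus BusRdX; mem=70
  op7 P1: load  L3 → S/O/I on L3; bus (none); mem=84
  op8 P0: load  L3 → S/O/I on L3; bus (none); mem=84
  op9 P1: load  L3 → S/O/I on L3; bus (none); mem=84
  op10 P2: store L3 := 84 → I/I/M on L3; bus BusRdX Flush; mem=30

bus = none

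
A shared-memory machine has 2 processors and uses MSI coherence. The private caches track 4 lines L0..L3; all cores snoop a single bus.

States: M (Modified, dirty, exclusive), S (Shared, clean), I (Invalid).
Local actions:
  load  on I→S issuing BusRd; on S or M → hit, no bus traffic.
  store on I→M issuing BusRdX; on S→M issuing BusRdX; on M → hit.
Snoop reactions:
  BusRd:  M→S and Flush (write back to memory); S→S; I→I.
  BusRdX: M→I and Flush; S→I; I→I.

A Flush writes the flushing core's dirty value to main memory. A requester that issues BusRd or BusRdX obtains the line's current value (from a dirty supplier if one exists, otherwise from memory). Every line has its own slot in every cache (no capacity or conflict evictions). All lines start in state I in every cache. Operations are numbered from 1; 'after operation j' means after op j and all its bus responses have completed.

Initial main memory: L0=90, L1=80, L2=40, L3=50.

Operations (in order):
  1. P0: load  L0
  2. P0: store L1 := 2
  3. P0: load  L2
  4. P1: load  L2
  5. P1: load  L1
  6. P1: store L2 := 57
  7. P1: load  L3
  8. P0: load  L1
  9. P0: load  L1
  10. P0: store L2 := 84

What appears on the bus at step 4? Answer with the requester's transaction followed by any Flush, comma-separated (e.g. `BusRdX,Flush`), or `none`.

bus = BusRd

1. P0: load  L0  bus=[BusRd]  L0: P0=S P1=I  mem[L0]=90
2. P0: store L1 := 2  bus=[BusRdX]  L1: P0=M P1=I  mem[L1]=80
3. P0: load  L2  bus=[BusRd]  L2: P0=S P1=I  mem[L2]=40
4. P1: load  L2  bus=[BusRd]  L2: P0=S P1=S  mem[L2]=40
5. P1: load  L1  bus=[BusRd,Flush]  L1: P0=S P1=S  mem[L1]=2
6. P1: store L2 := 57  bus=[BusRdX]  L2: P0=I P1=M  mem[L2]=40
7. P1: load  L3  bus=[BusRd]  L3: P0=I P1=S  mem[L3]=50
8. P0: load  L1  bus=[-]  L1: P0=S P1=S  mem[L1]=2
9. P0: load  L1  bus=[-]  L1: P0=S P1=S  mem[L1]=2
10. P0: store L2 := 84  bus=[BusRdX,Flush]  L2: P0=M P1=I  mem[L2]=57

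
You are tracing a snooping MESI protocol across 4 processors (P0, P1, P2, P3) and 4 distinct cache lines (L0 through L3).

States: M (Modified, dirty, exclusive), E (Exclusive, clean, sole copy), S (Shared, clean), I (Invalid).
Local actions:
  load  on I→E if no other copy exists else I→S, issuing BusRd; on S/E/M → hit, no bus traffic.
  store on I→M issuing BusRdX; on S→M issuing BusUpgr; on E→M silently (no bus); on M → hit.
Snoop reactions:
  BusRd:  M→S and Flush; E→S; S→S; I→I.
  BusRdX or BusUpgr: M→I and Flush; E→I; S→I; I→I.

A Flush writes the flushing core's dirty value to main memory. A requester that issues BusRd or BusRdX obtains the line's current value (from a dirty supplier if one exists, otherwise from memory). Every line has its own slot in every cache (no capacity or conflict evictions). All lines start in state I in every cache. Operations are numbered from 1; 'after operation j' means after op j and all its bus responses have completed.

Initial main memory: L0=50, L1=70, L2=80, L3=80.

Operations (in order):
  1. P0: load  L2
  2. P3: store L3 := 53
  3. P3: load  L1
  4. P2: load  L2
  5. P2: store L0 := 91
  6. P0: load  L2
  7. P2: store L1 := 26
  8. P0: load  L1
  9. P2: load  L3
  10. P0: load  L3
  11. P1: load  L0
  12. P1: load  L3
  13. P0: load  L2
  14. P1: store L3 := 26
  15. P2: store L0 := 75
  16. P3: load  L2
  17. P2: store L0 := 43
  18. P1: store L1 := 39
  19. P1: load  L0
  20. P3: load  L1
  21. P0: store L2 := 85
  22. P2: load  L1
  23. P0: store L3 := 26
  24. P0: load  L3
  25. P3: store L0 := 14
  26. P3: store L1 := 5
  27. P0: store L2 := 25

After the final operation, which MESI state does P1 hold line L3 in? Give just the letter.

[1] P0: load  L2 | P0:E(80), P1:I, P2:I, P3:I | bus: BusRd
[2] P3: store L3 := 53 | P0:I, P1:I, P2:I, P3:M(53) | bus: BusRdX
[3] P3: load  L1 | P0:I, P1:I, P2:I, P3:E(70) | bus: BusRd
[4] P2: load  L2 | P0:S(80), P1:I, P2:S(80), P3:I | bus: BusRd
[5] P2: store L0 := 91 | P0:I, P1:I, P2:M(91), P3:I | bus: BusRdX
[6] P0: load  L2 | P0:S(80), P1:I, P2:S(80), P3:I | bus: none
[7] P2: store L1 := 26 | P0:I, P1:I, P2:M(26), P3:I | bus: BusRdX
[8] P0: load  L1 | P0:S(26), P1:I, P2:S(26), P3:I | bus: BusRd,Flush
[9] P2: load  L3 | P0:I, P1:I, P2:S(53), P3:S(53) | bus: BusRd,Flush
[10] P0: load  L3 | P0:S(53), P1:I, P2:S(53), P3:S(53) | bus: BusRd
[11] P1: load  L0 | P0:I, P1:S(91), P2:S(91), P3:I | bus: BusRd,Flush
[12] P1: load  L3 | P0:S(53), P1:S(53), P2:S(53), P3:S(53) | bus: BusRd
[13] P0: load  L2 | P0:S(80), P1:I, P2:S(80), P3:I | bus: none
[14] P1: store L3 := 26 | P0:I, P1:M(26), P2:I, P3:I | bus: BusUpgr
[15] P2: store L0 := 75 | P0:I, P1:I, P2:M(75), P3:I | bus: BusUpgr
[16] P3: load  L2 | P0:S(80), P1:I, P2:S(80), P3:S(80) | bus: BusRd
[17] P2: store L0 := 43 | P0:I, P1:I, P2:M(43), P3:I | bus: none
[18] P1: store L1 := 39 | P0:I, P1:M(39), P2:I, P3:I | bus: BusRdX
[19] P1: load  L0 | P0:I, P1:S(43), P2:S(43), P3:I | bus: BusRd,Flush
[20] P3: load  L1 | P0:I, P1:S(39), P2:I, P3:S(39) | bus: BusRd,Flush
[21] P0: store L2 := 85 | P0:M(85), P1:I, P2:I, P3:I | bus: BusUpgr
[22] P2: load  L1 | P0:I, P1:S(39), P2:S(39), P3:S(39) | bus: BusRd
[23] P0: store L3 := 26 | P0:M(26), P1:I, P2:I, P3:I | bus: BusRdX,Flush
[24] P0: load  L3 | P0:M(26), P1:I, P2:I, P3:I | bus: none
[25] P3: store L0 := 14 | P0:I, P1:I, P2:I, P3:M(14) | bus: BusRdX
[26] P3: store L1 := 5 | P0:I, P1:I, P2:I, P3:M(5) | bus: BusUpgr
[27] P0: store L2 := 25 | P0:M(25), P1:I, P2:I, P3:I | bus: none

state = I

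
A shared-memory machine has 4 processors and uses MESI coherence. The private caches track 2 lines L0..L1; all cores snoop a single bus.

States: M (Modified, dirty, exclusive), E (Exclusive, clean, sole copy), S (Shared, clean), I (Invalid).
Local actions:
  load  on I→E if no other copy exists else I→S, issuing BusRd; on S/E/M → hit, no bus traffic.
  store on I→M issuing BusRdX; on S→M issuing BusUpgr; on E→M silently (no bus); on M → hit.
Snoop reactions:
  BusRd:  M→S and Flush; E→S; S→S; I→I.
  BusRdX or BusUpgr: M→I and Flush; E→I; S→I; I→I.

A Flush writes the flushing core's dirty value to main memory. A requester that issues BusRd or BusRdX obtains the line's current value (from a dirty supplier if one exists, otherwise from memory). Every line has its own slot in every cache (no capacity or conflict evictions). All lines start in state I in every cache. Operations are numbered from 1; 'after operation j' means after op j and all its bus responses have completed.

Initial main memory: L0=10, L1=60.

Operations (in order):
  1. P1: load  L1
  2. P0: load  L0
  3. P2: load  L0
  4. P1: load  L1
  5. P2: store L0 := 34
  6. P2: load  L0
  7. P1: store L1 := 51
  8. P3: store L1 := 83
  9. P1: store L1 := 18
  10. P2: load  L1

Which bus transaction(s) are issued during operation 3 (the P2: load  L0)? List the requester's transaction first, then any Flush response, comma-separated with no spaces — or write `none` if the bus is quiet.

bus = BusRd

step 1: P1: load  L1  ⟶  IEII  (L1)  txn=BusRd  M[L1]=60
step 2: P0: load  L0  ⟶  EIII  (L0)  txn=BusRd  M[L0]=10
step 3: P2: load  L0  ⟶  SISI  (L0)  txn=BusRd  M[L0]=10
step 4: P1: load  L1  ⟶  IEII  (L1)  txn=∅  M[L1]=60
step 5: P2: store L0 := 34  ⟶  IIMI  (L0)  txn=BusUpgr  M[L0]=10
step 6: P2: load  L0  ⟶  IIMI  (L0)  txn=∅  M[L0]=10
step 7: P1: store L1 := 51  ⟶  IMII  (L1)  txn=∅  M[L1]=60
step 8: P3: store L1 := 83  ⟶  IIIM  (L1)  txn=BusRdX+Flush  M[L1]=51
step 9: P1: store L1 := 18  ⟶  IMII  (L1)  txn=BusRdX+Flush  M[L1]=83
step 10: P2: load  L1  ⟶  ISSI  (L1)  txn=BusRd+Flush  M[L1]=18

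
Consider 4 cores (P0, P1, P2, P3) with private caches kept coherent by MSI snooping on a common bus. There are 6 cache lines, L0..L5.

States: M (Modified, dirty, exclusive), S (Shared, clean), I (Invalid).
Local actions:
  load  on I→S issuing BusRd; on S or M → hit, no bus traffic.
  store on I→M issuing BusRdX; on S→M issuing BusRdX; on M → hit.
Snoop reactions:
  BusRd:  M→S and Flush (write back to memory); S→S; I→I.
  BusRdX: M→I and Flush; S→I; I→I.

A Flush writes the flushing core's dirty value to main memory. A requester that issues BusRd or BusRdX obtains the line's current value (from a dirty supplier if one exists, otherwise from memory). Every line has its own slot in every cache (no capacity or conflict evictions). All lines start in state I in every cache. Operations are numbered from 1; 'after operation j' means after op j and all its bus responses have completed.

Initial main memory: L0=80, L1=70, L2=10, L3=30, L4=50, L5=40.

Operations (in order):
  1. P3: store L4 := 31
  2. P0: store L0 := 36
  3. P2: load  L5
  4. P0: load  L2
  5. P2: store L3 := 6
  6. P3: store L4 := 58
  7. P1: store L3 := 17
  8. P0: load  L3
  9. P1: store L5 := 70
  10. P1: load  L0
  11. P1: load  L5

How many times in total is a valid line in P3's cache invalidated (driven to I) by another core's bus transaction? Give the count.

1. P3: store L4 := 31  bus=[BusRdX]  L4: P0=I P1=I P2=I P3=M  mem[L4]=50
2. P0: store L0 := 36  bus=[BusRdX]  L0: P0=M P1=I P2=I P3=I  mem[L0]=80
3. P2: load  L5  bus=[BusRd]  L5: P0=I P1=I P2=S P3=I  mem[L5]=40
4. P0: load  L2  bus=[BusRd]  L2: P0=S P1=I P2=I P3=I  mem[L2]=10
5. P2: store L3 := 6  bus=[BusRdX]  L3: P0=I P1=I P2=M P3=I  mem[L3]=30
6. P3: store L4 := 58  bus=[-]  L4: P0=I P1=I P2=I P3=M  mem[L4]=50
7. P1: store L3 := 17  bus=[BusRdX,Flush]  L3: P0=I P1=M P2=I P3=I  mem[L3]=6
8. P0: load  L3  bus=[BusRd,Flush]  L3: P0=S P1=S P2=I P3=I  mem[L3]=17
9. P1: store L5 := 70  bus=[BusRdX]  L5: P0=I P1=M P2=I P3=I  mem[L5]=40
10. P1: load  L0  bus=[BusRd,Flush]  L0: P0=S P1=S P2=I P3=I  mem[L0]=36
11. P1: load  L5  bus=[-]  L5: P0=I P1=M P2=I P3=I  mem[L5]=40

invalidations = 0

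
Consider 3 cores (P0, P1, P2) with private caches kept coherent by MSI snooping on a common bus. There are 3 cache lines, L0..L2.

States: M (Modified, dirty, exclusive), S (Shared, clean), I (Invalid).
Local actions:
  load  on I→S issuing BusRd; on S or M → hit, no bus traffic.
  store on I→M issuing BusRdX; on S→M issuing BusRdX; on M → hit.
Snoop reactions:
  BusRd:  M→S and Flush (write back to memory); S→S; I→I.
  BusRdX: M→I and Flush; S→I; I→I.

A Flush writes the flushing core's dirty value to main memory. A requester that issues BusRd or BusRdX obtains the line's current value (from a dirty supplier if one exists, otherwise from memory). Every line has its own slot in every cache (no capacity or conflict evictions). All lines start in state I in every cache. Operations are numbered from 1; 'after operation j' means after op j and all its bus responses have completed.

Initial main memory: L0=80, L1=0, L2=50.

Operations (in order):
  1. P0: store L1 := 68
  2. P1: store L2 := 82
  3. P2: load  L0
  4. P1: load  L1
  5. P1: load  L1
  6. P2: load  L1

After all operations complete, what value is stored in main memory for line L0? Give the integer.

step 1: P0: store L1 := 68  ⟶  MII  (L1)  txn=BusRdX  M[L1]=0
step 2: P1: store L2 := 82  ⟶  IMI  (L2)  txn=BusRdX  M[L2]=50
step 3: P2: load  L0  ⟶  IIS  (L0)  txn=BusRd  M[L0]=80
step 4: P1: load  L1  ⟶  SSI  (L1)  txn=BusRd+Flush  M[L1]=68
step 5: P1: load  L1  ⟶  SSI  (L1)  txn=∅  M[L1]=68
step 6: P2: load  L1  ⟶  SSS  (L1)  txn=BusRd  M[L1]=68

memory[L0] = 80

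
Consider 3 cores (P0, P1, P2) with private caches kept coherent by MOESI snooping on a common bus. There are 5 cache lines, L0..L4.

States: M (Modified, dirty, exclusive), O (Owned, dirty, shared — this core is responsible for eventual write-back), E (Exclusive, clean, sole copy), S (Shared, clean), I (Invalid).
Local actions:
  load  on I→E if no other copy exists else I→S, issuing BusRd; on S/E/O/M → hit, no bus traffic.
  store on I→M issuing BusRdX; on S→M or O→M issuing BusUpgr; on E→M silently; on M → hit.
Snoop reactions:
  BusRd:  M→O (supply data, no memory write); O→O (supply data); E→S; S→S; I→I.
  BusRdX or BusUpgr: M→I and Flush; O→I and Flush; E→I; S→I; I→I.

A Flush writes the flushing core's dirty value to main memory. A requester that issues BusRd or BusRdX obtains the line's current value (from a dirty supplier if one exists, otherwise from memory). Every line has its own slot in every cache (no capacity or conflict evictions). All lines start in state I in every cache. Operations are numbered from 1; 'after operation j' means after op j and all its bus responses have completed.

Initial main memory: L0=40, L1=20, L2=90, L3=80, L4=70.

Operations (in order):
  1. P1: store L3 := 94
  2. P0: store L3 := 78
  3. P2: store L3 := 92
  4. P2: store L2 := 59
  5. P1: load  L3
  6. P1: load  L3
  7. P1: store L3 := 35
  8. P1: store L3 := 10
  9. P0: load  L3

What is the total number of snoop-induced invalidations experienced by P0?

invalidations = 1

1. P1: store L3 := 94  bus=[BusRdX]  L3: P0=I P1=M P2=I  mem[L3]=80
2. P0: store L3 := 78  bus=[BusRdX,Flush]  L3: P0=M P1=I P2=I  mem[L3]=94
3. P2: store L3 := 92  bus=[BusRdX,Flush]  L3: P0=I P1=I P2=M  mem[L3]=78
4. P2: store L2 := 59  bus=[BusRdX]  L2: P0=I P1=I P2=M  mem[L2]=90
5. P1: load  L3  bus=[BusRd]  L3: P0=I P1=S P2=O  mem[L3]=78
6. P1: load  L3  bus=[-]  L3: P0=I P1=S P2=O  mem[L3]=78
7. P1: store L3 := 35  bus=[BusUpgr,Flush]  L3: P0=I P1=M P2=I  mem[L3]=92
8. P1: store L3 := 10  bus=[-]  L3: P0=I P1=M P2=I  mem[L3]=92
9. P0: load  L3  bus=[BusRd]  L3: P0=S P1=O P2=I  mem[L3]=92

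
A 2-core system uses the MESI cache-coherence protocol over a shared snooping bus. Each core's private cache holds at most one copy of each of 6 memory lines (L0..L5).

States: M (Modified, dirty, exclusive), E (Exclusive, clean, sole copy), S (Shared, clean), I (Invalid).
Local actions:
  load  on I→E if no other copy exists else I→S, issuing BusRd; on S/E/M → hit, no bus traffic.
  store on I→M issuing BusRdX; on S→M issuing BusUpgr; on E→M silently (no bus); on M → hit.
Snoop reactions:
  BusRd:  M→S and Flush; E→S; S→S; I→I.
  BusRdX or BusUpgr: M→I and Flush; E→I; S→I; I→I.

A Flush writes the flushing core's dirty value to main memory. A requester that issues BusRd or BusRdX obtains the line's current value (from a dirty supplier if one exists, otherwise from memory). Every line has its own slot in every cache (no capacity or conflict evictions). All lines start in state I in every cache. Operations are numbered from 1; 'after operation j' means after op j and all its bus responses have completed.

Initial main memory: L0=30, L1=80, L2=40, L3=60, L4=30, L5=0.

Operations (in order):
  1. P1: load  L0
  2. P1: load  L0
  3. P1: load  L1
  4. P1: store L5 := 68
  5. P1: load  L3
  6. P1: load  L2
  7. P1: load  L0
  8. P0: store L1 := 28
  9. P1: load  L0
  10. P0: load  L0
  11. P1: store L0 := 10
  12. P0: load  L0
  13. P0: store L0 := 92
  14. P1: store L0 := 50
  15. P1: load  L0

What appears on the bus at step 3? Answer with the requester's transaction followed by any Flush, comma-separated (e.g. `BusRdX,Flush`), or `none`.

step 1: P1: load  L0  ⟶  IE  (L0)  txn=BusRd  M[L0]=30
step 2: P1: load  L0  ⟶  IE  (L0)  txn=∅  M[L0]=30
step 3: P1: load  L1  ⟶  IE  (L1)  txn=BusRd  M[L1]=80
step 4: P1: store L5 := 68  ⟶  IM  (L5)  txn=BusRdX  M[L5]=0
step 5: P1: load  L3  ⟶  IE  (L3)  txn=BusRd  M[L3]=60
step 6: P1: load  L2  ⟶  IE  (L2)  txn=BusRd  M[L2]=40
step 7: P1: load  L0  ⟶  IE  (L0)  txn=∅  M[L0]=30
step 8: P0: store L1 := 28  ⟶  MI  (L1)  txn=BusRdX  M[L1]=80
step 9: P1: load  L0  ⟶  IE  (L0)  txn=∅  M[L0]=30
step 10: P0: load  L0  ⟶  SS  (L0)  txn=BusRd  M[L0]=30
step 11: P1: store L0 := 10  ⟶  IM  (L0)  txn=BusUpgr  M[L0]=30
step 12: P0: load  L0  ⟶  SS  (L0)  txn=BusRd+Flush  M[L0]=10
step 13: P0: store L0 := 92  ⟶  MI  (L0)  txn=BusUpgr  M[L0]=10
step 14: P1: store L0 := 50  ⟶  IM  (L0)  txn=BusRdX+Flush  M[L0]=92
step 15: P1: load  L0  ⟶  IM  (L0)  txn=∅  M[L0]=92

bus = BusRd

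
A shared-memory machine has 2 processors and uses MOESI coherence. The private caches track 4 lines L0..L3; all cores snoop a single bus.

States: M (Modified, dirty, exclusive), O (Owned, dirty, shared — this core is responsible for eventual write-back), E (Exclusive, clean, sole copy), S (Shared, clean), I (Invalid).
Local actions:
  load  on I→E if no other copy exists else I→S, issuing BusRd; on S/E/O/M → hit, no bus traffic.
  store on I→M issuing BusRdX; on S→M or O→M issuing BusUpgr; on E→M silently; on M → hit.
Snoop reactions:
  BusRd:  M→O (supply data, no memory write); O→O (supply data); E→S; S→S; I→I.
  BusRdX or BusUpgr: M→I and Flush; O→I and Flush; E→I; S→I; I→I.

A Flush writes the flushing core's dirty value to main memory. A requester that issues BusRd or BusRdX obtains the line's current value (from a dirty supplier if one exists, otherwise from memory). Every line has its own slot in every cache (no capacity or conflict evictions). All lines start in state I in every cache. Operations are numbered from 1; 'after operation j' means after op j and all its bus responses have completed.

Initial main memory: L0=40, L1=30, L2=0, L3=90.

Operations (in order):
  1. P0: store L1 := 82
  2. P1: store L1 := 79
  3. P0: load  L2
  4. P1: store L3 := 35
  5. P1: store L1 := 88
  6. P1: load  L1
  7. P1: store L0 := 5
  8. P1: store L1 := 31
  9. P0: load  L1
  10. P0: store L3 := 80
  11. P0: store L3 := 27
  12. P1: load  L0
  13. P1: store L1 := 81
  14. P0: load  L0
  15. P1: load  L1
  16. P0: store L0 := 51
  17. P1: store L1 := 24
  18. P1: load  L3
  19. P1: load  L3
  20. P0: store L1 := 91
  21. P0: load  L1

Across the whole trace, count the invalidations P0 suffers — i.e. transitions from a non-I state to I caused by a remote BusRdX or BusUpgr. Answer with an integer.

invalidations = 2

step 1: P0: store L1 := 82  ⟶  MI  (L1)  txn=BusRdX  M[L1]=30
step 2: P1: store L1 := 79  ⟶  IM  (L1)  txn=BusRdX+Flush  M[L1]=82
step 3: P0: load  L2  ⟶  EI  (L2)  txn=BusRd  M[L2]=0
step 4: P1: store L3 := 35  ⟶  IM  (L3)  txn=BusRdX  M[L3]=90
step 5: P1: store L1 := 88  ⟶  IM  (L1)  txn=∅  M[L1]=82
step 6: P1: load  L1  ⟶  IM  (L1)  txn=∅  M[L1]=82
step 7: P1: store L0 := 5  ⟶  IM  (L0)  txn=BusRdX  M[L0]=40
step 8: P1: store L1 := 31  ⟶  IM  (L1)  txn=∅  M[L1]=82
step 9: P0: load  L1  ⟶  SO  (L1)  txn=BusRd  M[L1]=82
step 10: P0: store L3 := 80  ⟶  MI  (L3)  txn=BusRdX+Flush  M[L3]=35
step 11: P0: store L3 := 27  ⟶  MI  (L3)  txn=∅  M[L3]=35
step 12: P1: load  L0  ⟶  IM  (L0)  txn=∅  M[L0]=40
step 13: P1: store L1 := 81  ⟶  IM  (L1)  txn=BusUpgr  M[L1]=82
step 14: P0: load  L0  ⟶  SO  (L0)  txn=BusRd  M[L0]=40
step 15: P1: load  L1  ⟶  IM  (L1)  txn=∅  M[L1]=82
step 16: P0: store L0 := 51  ⟶  MI  (L0)  txn=BusUpgr+Flush  M[L0]=5
step 17: P1: store L1 := 24  ⟶  IM  (L1)  txn=∅  M[L1]=82
step 18: P1: load  L3  ⟶  OS  (L3)  txn=BusRd  M[L3]=35
step 19: P1: load  L3  ⟶  OS  (L3)  txn=∅  M[L3]=35
step 20: P0: store L1 := 91  ⟶  MI  (L1)  txn=BusRdX+Flush  M[L1]=24
step 21: P0: load  L1  ⟶  MI  (L1)  txn=∅  M[L1]=24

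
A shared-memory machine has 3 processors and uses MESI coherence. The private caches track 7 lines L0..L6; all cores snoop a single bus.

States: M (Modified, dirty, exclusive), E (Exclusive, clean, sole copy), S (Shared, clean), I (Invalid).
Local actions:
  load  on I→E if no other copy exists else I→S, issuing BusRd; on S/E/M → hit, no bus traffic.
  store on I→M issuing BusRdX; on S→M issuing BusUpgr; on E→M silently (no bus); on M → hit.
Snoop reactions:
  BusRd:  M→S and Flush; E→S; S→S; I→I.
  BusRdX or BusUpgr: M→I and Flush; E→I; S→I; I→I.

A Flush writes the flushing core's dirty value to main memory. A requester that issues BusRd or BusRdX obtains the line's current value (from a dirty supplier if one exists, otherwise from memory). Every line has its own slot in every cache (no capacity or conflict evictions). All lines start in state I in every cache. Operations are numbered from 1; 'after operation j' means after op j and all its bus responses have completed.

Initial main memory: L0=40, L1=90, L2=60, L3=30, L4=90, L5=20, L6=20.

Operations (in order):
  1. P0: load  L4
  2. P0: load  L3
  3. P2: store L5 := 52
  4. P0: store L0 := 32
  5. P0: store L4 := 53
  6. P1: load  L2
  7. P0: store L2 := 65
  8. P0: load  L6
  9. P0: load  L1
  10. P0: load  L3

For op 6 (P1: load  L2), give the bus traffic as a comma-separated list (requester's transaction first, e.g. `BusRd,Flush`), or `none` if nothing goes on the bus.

bus = BusRd

step 1: P0: load  L4  ⟶  EII  (L4)  txn=BusRd  M[L4]=90
step 2: P0: load  L3  ⟶  EII  (L3)  txn=BusRd  M[L3]=30
step 3: P2: store L5 := 52  ⟶  IIM  (L5)  txn=BusRdX  M[L5]=20
step 4: P0: store L0 := 32  ⟶  MII  (L0)  txn=BusRdX  M[L0]=40
step 5: P0: store L4 := 53  ⟶  MII  (L4)  txn=∅  M[L4]=90
step 6: P1: load  L2  ⟶  IEI  (L2)  txn=BusRd  M[L2]=60
step 7: P0: store L2 := 65  ⟶  MII  (L2)  txn=BusRdX  M[L2]=60
step 8: P0: load  L6  ⟶  EII  (L6)  txn=BusRd  M[L6]=20
step 9: P0: load  L1  ⟶  EII  (L1)  txn=BusRd  M[L1]=90
step 10: P0: load  L3  ⟶  EII  (L3)  txn=∅  M[L3]=30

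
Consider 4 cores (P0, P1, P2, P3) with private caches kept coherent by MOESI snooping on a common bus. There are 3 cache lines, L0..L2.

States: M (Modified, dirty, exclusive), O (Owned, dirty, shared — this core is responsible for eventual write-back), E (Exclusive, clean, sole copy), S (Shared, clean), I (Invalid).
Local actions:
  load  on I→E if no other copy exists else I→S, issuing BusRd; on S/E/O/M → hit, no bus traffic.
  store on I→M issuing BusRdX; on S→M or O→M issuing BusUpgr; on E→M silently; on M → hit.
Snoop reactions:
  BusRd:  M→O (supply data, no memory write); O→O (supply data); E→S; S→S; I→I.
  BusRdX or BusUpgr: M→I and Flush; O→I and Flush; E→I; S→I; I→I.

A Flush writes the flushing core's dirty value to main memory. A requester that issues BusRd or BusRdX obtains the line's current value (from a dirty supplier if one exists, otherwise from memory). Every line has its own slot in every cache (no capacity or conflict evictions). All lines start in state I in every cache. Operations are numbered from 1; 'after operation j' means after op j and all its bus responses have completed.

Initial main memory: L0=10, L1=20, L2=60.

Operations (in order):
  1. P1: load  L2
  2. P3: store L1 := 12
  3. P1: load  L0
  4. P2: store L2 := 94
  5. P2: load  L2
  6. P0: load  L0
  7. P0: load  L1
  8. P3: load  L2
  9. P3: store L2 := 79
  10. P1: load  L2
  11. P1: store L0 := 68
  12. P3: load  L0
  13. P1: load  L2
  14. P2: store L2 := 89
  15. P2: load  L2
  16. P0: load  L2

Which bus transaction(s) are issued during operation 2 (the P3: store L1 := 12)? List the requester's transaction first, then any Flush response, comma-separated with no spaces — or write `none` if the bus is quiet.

[1] P1: load  L2 | P0:I, P1:E(60), P2:I, P3:I | bus: BusRd
[2] P3: store L1 := 12 | P0:I, P1:I, P2:I, P3:M(12) | bus: BusRdX
[3] P1: load  L0 | P0:I, P1:E(10), P2:I, P3:I | bus: BusRd
[4] P2: store L2 := 94 | P0:I, P1:I, P2:M(94), P3:I | bus: BusRdX
[5] P2: load  L2 | P0:I, P1:I, P2:M(94), P3:I | bus: none
[6] P0: load  L0 | P0:S(10), P1:S(10), P2:I, P3:I | bus: BusRd
[7] P0: load  L1 | P0:S(12), P1:I, P2:I, P3:O(12) | bus: BusRd
[8] P3: load  L2 | P0:I, P1:I, P2:O(94), P3:S(94) | bus: BusRd
[9] P3: store L2 := 79 | P0:I, P1:I, P2:I, P3:M(79) | bus: BusUpgr,Flush
[10] P1: load  L2 | P0:I, P1:S(79), P2:I, P3:O(79) | bus: BusRd
[11] P1: store L0 := 68 | P0:I, P1:M(68), P2:I, P3:I | bus: BusUpgr
[12] P3: load  L0 | P0:I, P1:O(68), P2:I, P3:S(68) | bus: BusRd
[13] P1: load  L2 | P0:I, P1:S(79), P2:I, P3:O(79) | bus: none
[14] P2: store L2 := 89 | P0:I, P1:I, P2:M(89), P3:I | bus: BusRdX,Flush
[15] P2: load  L2 | P0:I, P1:I, P2:M(89), P3:I | bus: none
[16] P0: load  L2 | P0:S(89), P1:I, P2:O(89), P3:I | bus: BusRd

bus = BusRdX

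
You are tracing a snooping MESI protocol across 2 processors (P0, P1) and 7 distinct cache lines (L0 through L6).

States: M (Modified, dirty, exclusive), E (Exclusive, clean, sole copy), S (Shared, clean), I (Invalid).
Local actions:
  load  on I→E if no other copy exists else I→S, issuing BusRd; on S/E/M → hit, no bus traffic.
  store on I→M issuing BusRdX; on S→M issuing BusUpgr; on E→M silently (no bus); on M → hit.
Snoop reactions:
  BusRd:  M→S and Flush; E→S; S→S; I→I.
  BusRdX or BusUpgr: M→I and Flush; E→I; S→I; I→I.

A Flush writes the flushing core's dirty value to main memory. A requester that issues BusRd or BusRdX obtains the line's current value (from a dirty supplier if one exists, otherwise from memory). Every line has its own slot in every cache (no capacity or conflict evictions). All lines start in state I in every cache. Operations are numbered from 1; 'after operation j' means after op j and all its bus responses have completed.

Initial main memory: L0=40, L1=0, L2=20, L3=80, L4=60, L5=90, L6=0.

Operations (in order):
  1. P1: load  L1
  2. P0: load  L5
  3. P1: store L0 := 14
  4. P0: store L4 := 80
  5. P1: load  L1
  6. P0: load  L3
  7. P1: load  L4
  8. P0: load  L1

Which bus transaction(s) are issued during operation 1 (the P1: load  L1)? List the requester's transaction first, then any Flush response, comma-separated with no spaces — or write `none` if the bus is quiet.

bus = BusRd

step 1: P1: load  L1  ⟶  IE  (L1)  txn=BusRd  M[L1]=0
step 2: P0: load  L5  ⟶  EI  (L5)  txn=BusRd  M[L5]=90
step 3: P1: store L0 := 14  ⟶  IM  (L0)  txn=BusRdX  M[L0]=40
step 4: P0: store L4 := 80  ⟶  MI  (L4)  txn=BusRdX  M[L4]=60
step 5: P1: load  L1  ⟶  IE  (L1)  txn=∅  M[L1]=0
step 6: P0: load  L3  ⟶  EI  (L3)  txn=BusRd  M[L3]=80
step 7: P1: load  L4  ⟶  SS  (L4)  txn=BusRd+Flush  M[L4]=80
step 8: P0: load  L1  ⟶  SS  (L1)  txn=BusRd  M[L1]=0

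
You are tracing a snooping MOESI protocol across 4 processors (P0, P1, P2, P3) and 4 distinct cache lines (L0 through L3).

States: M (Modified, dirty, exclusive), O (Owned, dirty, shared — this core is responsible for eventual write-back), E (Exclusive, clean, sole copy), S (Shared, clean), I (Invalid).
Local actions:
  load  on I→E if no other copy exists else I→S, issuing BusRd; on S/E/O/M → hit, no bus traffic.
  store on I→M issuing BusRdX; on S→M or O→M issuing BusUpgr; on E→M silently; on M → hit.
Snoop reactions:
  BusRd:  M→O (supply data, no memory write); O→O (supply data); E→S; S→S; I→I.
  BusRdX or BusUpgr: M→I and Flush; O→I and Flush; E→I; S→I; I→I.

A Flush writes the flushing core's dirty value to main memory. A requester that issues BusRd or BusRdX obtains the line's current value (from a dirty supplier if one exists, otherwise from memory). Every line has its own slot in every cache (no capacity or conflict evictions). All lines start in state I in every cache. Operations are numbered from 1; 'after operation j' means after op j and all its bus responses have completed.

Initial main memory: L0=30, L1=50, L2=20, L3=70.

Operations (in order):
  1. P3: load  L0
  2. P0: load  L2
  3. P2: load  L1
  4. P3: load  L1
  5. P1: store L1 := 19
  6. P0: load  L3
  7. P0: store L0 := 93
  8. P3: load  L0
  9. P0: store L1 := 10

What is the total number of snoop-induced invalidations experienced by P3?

  op1 P3: load  L0 → I/I/I/E on L0; bus BusRd; mem=30
  op2 P0: load  L2 → E/I/I/I on L2; bus BusRd; mem=20
  op3 P2: load  L1 → I/I/E/I on L1; bus BusRd; mem=50
  op4 P3: load  L1 → I/I/S/S on L1; bus BusRd; mem=50
  op5 P1: store L1 := 19 → I/M/I/I on L1; bus BusRdX; mem=50
  op6 P0: load  L3 → E/I/I/I on L3; bus BusRd; mem=70
  op7 P0: store L0 := 93 → M/I/I/I on L0; bus BusRdX; mem=30
  op8 P3: load  L0 → O/I/I/S on L0; bus BusRd; mem=30
  op9 P0: store L1 := 10 → M/I/I/I on L1; bus BusRdX Flush; mem=19

invalidations = 2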